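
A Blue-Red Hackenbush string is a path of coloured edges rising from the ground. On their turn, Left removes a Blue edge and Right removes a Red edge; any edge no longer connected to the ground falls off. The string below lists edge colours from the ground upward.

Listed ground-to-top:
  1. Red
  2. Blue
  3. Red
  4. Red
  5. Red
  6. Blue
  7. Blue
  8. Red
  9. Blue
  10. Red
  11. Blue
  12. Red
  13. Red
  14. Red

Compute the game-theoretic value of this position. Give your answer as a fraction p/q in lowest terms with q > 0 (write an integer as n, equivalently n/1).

value_1 [R]  L=[]  R=[0]  gives -1
value_2 [RB]  L=[-1]  R=[0]  gives -1/2
value_3 [RBR]  L=[-1]  R=[-1/2, 0]  gives -3/4
value_4 [RBRR]  L=[-1]  R=[-3/4, -1/2, 0]  gives -7/8
value_5 [RBRRR]  L=[-1]  R=[-7/8, -3/4, -1/2, 0]  gives -15/16
value_6 [RBRRRB]  L=[-1, -15/16]  R=[-7/8, -3/4, -1/2, 0]  gives -29/32
value_7 [RBRRRBB]  L=[-1, -15/16, -29/32]  R=[-7/8, -3/4, -1/2, 0]  gives -57/64
value_8 [RBRRRBBR]  L=[-1, -15/16, -29/32]  R=[-57/64, -7/8, -3/4, -1/2, 0]  gives -115/128
value_9 [RBRRRBBRB]  L=[-1, -15/16, -29/32, -115/128]  R=[-57/64, -7/8, -3/4, -1/2, 0]  gives -229/256
value_10 [RBRRRBBRBR]  L=[-1, -15/16, -29/32, -115/128]  R=[-229/256, -57/64, -7/8, -3/4, -1/2, 0]  gives -459/512
value_11 [RBRRRBBRBRB]  L=[-1, -15/16, -29/32, -115/128, -459/512]  R=[-229/256, -57/64, -7/8, -3/4, -1/2, 0]  gives -917/1024
value_12 [RBRRRBBRBRBR]  L=[-1, -15/16, -29/32, -115/128, -459/512]  R=[-917/1024, -229/256, -57/64, -7/8, -3/4, -1/2, 0]  gives -1835/2048
value_13 [RBRRRBBRBRBRR]  L=[-1, -15/16, -29/32, -115/128, -459/512]  R=[-1835/2048, -917/1024, -229/256, -57/64, -7/8, -3/4, -1/2, 0]  gives -3671/4096
value_14 [RBRRRBBRBRBRRR]  L=[-1, -15/16, -29/32, -115/128, -459/512]  R=[-3671/4096, -1835/2048, -917/1024, -229/256, -57/64, -7/8, -3/4, -1/2, 0]  gives -7343/8192

-7343/8192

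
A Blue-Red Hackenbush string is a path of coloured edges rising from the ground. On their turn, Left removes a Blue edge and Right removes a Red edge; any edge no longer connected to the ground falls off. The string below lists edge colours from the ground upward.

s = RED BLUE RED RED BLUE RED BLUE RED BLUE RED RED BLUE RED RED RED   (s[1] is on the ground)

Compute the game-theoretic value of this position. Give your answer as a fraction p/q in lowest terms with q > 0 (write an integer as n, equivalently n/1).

1 of 15 · R · max L −∞ · min R 0 so -1
2 of 15 · RB · max L -1 · min R 0 so -1/2
3 of 15 · RBR · max L -1 · min R -1/2 so -3/4
4 of 15 · RBRR · max L -1 · min R -3/4 so -7/8
5 of 15 · RBRRB · max L -7/8 · min R -3/4 so -13/16
6 of 15 · RBRRBR · max L -7/8 · min R -13/16 so -27/32
7 of 15 · RBRRBRB · max L -27/32 · min R -13/16 so -53/64
8 of 15 · RBRRBRBR · max L -27/32 · min R -53/64 so -107/128
9 of 15 · RBRRBRBRB · max L -107/128 · min R -53/64 so -213/256
10 of 15 · RBRRBRBRBR · max L -107/128 · min R -213/256 so -427/512
11 of 15 · RBRRBRBRBRR · max L -107/128 · min R -427/512 so -855/1024
12 of 15 · RBRRBRBRBRRB · max L -855/1024 · min R -427/512 so -1709/2048
13 of 15 · RBRRBRBRBRRBR · max L -855/1024 · min R -1709/2048 so -3419/4096
14 of 15 · RBRRBRBRBRRBRR · max L -855/1024 · min R -3419/4096 so -6839/8192
15 of 15 · RBRRBRBRBRRBRRR · max L -855/1024 · min R -6839/8192 so -13679/16384

-13679/16384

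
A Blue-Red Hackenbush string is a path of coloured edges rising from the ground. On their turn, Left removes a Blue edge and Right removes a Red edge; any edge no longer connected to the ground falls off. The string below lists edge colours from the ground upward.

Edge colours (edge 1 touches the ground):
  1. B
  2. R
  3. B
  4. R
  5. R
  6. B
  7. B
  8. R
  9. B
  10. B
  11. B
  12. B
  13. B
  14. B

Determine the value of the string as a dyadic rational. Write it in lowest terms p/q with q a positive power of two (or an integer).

1 of 14 · B · max L 0 · min R +∞ => 1
2 of 14 · BR · max L 0 · min R 1 => 1/2
3 of 14 · BRB · max L 1/2 · min R 1 => 3/4
4 of 14 · BRBR · max L 1/2 · min R 3/4 => 5/8
5 of 14 · BRBRR · max L 1/2 · min R 5/8 => 9/16
6 of 14 · BRBRRB · max L 9/16 · min R 5/8 => 19/32
7 of 14 · BRBRRBB · max L 19/32 · min R 5/8 => 39/64
8 of 14 · BRBRRBBR · max L 19/32 · min R 39/64 => 77/128
9 of 14 · BRBRRBBRB · max L 77/128 · min R 39/64 => 155/256
10 of 14 · BRBRRBBRBB · max L 155/256 · min R 39/64 => 311/512
11 of 14 · BRBRRBBRBBB · max L 311/512 · min R 39/64 => 623/1024
12 of 14 · BRBRRBBRBBBB · max L 623/1024 · min R 39/64 => 1247/2048
13 of 14 · BRBRRBBRBBBBB · max L 1247/2048 · min R 39/64 => 2495/4096
14 of 14 · BRBRRBBRBBBBBB · max L 2495/4096 · min R 39/64 => 4991/8192

4991/8192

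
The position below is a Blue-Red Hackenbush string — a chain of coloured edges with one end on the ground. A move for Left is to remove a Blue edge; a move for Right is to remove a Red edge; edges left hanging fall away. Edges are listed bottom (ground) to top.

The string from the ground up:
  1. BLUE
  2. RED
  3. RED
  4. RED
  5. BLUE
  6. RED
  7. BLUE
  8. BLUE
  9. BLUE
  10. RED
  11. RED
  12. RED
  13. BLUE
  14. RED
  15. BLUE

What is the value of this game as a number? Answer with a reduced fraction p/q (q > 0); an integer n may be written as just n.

2955/16384

Prefix values for BLUE RED RED RED BLUE RED BLUE BLUE BLUE RED RED RED BLUE RED BLUE via {L|R} + simplicity:
step 1: add BLUE to get B; options L={ 0 } R={ (no moves) } gives 1
step 2: add RED to get BR; options L={ 0 } R={ 1 } gives 1/2
step 3: add RED to get BRR; options L={ 0 } R={ 1/2, 1 } gives 1/4
step 4: add RED to get BRRR; options L={ 0 } R={ 1/4, 1/2, 1 } gives 1/8
step 5: add BLUE to get BRRRB; options L={ 0, 1/8 } R={ 1/4, 1/2, 1 } gives 3/16
step 6: add RED to get BRRRBR; options L={ 0, 1/8 } R={ 3/16, 1/4, 1/2, 1 } gives 5/32
step 7: add BLUE to get BRRRBRB; options L={ 0, 1/8, 5/32 } R={ 3/16, 1/4, 1/2, 1 } gives 11/64
step 8: add BLUE to get BRRRBRBB; options L={ 0, 1/8, 5/32, 11/64 } R={ 3/16, 1/4, 1/2, 1 } gives 23/128
step 9: add BLUE to get BRRRBRBBB; options L={ 0, 1/8, 5/32, 11/64, 23/128 } R={ 3/16, 1/4, 1/2, 1 } gives 47/256
step 10: add RED to get BRRRBRBBBR; options L={ 0, 1/8, 5/32, 11/64, 23/128 } R={ 47/256, 3/16, 1/4, 1/2, 1 } gives 93/512
step 11: add RED to get BRRRBRBBBRR; options L={ 0, 1/8, 5/32, 11/64, 23/128 } R={ 93/512, 47/256, 3/16, 1/4, 1/2, 1 } gives 185/1024
step 12: add RED to get BRRRBRBBBRRR; options L={ 0, 1/8, 5/32, 11/64, 23/128 } R={ 185/1024, 93/512, 47/256, 3/16, 1/4, 1/2, 1 } gives 369/2048
step 13: add BLUE to get BRRRBRBBBRRRB; options L={ 0, 1/8, 5/32, 11/64, 23/128, 369/2048 } R={ 185/1024, 93/512, 47/256, 3/16, 1/4, 1/2, 1 } gives 739/4096
step 14: add RED to get BRRRBRBBBRRRBR; options L={ 0, 1/8, 5/32, 11/64, 23/128, 369/2048 } R={ 739/4096, 185/1024, 93/512, 47/256, 3/16, 1/4, 1/2, 1 } gives 1477/8192
step 15: add BLUE to get BRRRBRBBBRRRBRB; options L={ 0, 1/8, 5/32, 11/64, 23/128, 369/2048, 1477/8192 } R={ 739/4096, 185/1024, 93/512, 47/256, 3/16, 1/4, 1/2, 1 } gives 2955/16384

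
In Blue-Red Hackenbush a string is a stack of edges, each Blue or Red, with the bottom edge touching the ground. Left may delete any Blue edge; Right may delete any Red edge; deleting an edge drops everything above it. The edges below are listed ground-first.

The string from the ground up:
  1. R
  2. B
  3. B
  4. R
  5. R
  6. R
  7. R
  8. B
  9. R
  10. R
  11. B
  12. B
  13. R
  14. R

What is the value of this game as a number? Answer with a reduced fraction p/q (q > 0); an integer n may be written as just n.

-3943/8192

Recurse on prefixes of the 14-edge string R B B R R R R B R R B B R R:
R: Left {  }, Right { 0 } gives simplest -1
RB: Left { -1 }, Right { 0 } gives simplest -1/2
RBB: Left { -1,-1/2 }, Right { 0 } gives simplest -1/4
RBBR: Left { -1,-1/2 }, Right { -1/4,0 } gives simplest -3/8
RBBRR: Left { -1,-1/2 }, Right { -3/8,-1/4,0 } gives simplest -7/16
RBBRRR: Left { -1,-1/2 }, Right { -7/16,-3/8,-1/4,0 } gives simplest -15/32
RBBRRRR: Left { -1,-1/2 }, Right { -15/32,-7/16,-3/8,-1/4,0 } gives simplest -31/64
RBBRRRRB: Left { -1,-1/2,-31/64 }, Right { -15/32,-7/16,-3/8,-1/4,0 } gives simplest -61/128
RBBRRRRBR: Left { -1,-1/2,-31/64 }, Right { -61/128,-15/32,-7/16,-3/8,-1/4,0 } gives simplest -123/256
RBBRRRRBRR: Left { -1,-1/2,-31/64 }, Right { -123/256,-61/128,-15/32,-7/16,-3/8,-1/4,0 } gives simplest -247/512
RBBRRRRBRRB: Left { -1,-1/2,-31/64,-247/512 }, Right { -123/256,-61/128,-15/32,-7/16,-3/8,-1/4,0 } gives simplest -493/1024
RBBRRRRBRRBB: Left { -1,-1/2,-31/64,-247/512,-493/1024 }, Right { -123/256,-61/128,-15/32,-7/16,-3/8,-1/4,0 } gives simplest -985/2048
RBBRRRRBRRBBR: Left { -1,-1/2,-31/64,-247/512,-493/1024 }, Right { -985/2048,-123/256,-61/128,-15/32,-7/16,-3/8,-1/4,0 } gives simplest -1971/4096
RBBRRRRBRRBBRR: Left { -1,-1/2,-31/64,-247/512,-493/1024 }, Right { -1971/4096,-985/2048,-123/256,-61/128,-15/32,-7/16,-3/8,-1/4,0 } gives simplest -3943/8192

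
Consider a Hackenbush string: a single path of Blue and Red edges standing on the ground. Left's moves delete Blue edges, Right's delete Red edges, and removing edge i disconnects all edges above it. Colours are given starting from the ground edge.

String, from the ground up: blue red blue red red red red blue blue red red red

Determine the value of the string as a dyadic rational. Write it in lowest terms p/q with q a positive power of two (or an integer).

Build v(s[:k]) for k = 1..12, string s = blue red blue red red red red blue blue red red red.
edge 1 of 12 (blue): { 0 | — } — 1
edge 2 of 12 (red): { 0 | 1 } — 1/2
edge 3 of 12 (blue): { 0,1/2 | 1 } — 3/4
edge 4 of 12 (red): { 0,1/2 | 3/4,1 } — 5/8
edge 5 of 12 (red): { 0,1/2 | 5/8,3/4,1 } — 9/16
edge 6 of 12 (red): { 0,1/2 | 9/16,5/8,3/4,1 } — 17/32
edge 7 of 12 (red): { 0,1/2 | 17/32,9/16,5/8,3/4,1 } — 33/64
edge 8 of 12 (blue): { 0,1/2,33/64 | 17/32,9/16,5/8,3/4,1 } — 67/128
edge 9 of 12 (blue): { 0,1/2,33/64,67/128 | 17/32,9/16,5/8,3/4,1 } — 135/256
edge 10 of 12 (red): { 0,1/2,33/64,67/128 | 135/256,17/32,9/16,5/8,3/4,1 } — 269/512
edge 11 of 12 (red): { 0,1/2,33/64,67/128 | 269/512,135/256,17/32,9/16,5/8,3/4,1 } — 537/1024
edge 12 of 12 (red): { 0,1/2,33/64,67/128 | 537/1024,269/512,135/256,17/32,9/16,5/8,3/4,1 } — 1073/2048

1073/2048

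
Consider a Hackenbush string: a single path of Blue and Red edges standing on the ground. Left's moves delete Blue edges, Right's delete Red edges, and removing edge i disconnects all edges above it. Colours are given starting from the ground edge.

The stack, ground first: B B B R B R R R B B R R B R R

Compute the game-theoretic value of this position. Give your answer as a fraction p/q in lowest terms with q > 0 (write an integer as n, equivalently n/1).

G(B) = { 0 | (no moves) } = 1
G(BB) = { 0, 1 | (no moves) } = 2
G(BBB) = { 0, 1, 2 | (no moves) } = 3
G(BBBR) = { 0, 1, 2 | 3 } = 5/2
G(BBBRB) = { 0, 1, 2, 5/2 | 3 } = 11/4
G(BBBRBR) = { 0, 1, 2, 5/2 | 11/4, 3 } = 21/8
G(BBBRBRR) = { 0, 1, 2, 5/2 | 21/8, 11/4, 3 } = 41/16
G(BBBRBRRR) = { 0, 1, 2, 5/2 | 41/16, 21/8, 11/4, 3 } = 81/32
G(BBBRBRRRB) = { 0, 1, 2, 5/2, 81/32 | 41/16, 21/8, 11/4, 3 } = 163/64
G(BBBRBRRRBB) = { 0, 1, 2, 5/2, 81/32, 163/64 | 41/16, 21/8, 11/4, 3 } = 327/128
G(BBBRBRRRBBR) = { 0, 1, 2, 5/2, 81/32, 163/64 | 327/128, 41/16, 21/8, 11/4, 3 } = 653/256
G(BBBRBRRRBBRR) = { 0, 1, 2, 5/2, 81/32, 163/64 | 653/256, 327/128, 41/16, 21/8, 11/4, 3 } = 1305/512
G(BBBRBRRRBBRRB) = { 0, 1, 2, 5/2, 81/32, 163/64, 1305/512 | 653/256, 327/128, 41/16, 21/8, 11/4, 3 } = 2611/1024
G(BBBRBRRRBBRRBR) = { 0, 1, 2, 5/2, 81/32, 163/64, 1305/512 | 2611/1024, 653/256, 327/128, 41/16, 21/8, 11/4, 3 } = 5221/2048
G(BBBRBRRRBBRRBRR) = { 0, 1, 2, 5/2, 81/32, 163/64, 1305/512 | 5221/2048, 2611/1024, 653/256, 327/128, 41/16, 21/8, 11/4, 3 } = 10441/4096

10441/4096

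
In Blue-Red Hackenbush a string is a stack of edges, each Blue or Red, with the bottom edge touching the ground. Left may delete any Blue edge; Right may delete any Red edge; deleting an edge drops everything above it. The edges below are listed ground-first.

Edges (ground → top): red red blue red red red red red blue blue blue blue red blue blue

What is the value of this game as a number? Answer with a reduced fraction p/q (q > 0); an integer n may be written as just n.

-16137/8192

r: Left { · }, Right { 0 } = simplest -1
rr: Left { · }, Right { -1 0 } = simplest -2
rrb: Left { -2 }, Right { -1 0 } = simplest -3/2
rrbr: Left { -2 }, Right { -3/2 -1 0 } = simplest -7/4
rrbrr: Left { -2 }, Right { -7/4 -3/2 -1 0 } = simplest -15/8
rrbrrr: Left { -2 }, Right { -15/8 -7/4 -3/2 -1 0 } = simplest -31/16
rrbrrrr: Left { -2 }, Right { -31/16 -15/8 -7/4 -3/2 -1 0 } = simplest -63/32
rrbrrrrr: Left { -2 }, Right { -63/32 -31/16 -15/8 -7/4 -3/2 -1 0 } = simplest -127/64
rrbrrrrrb: Left { -2 -127/64 }, Right { -63/32 -31/16 -15/8 -7/4 -3/2 -1 0 } = simplest -253/128
rrbrrrrrbb: Left { -2 -127/64 -253/128 }, Right { -63/32 -31/16 -15/8 -7/4 -3/2 -1 0 } = simplest -505/256
rrbrrrrrbbb: Left { -2 -127/64 -253/128 -505/256 }, Right { -63/32 -31/16 -15/8 -7/4 -3/2 -1 0 } = simplest -1009/512
rrbrrrrrbbbb: Left { -2 -127/64 -253/128 -505/256 -1009/512 }, Right { -63/32 -31/16 -15/8 -7/4 -3/2 -1 0 } = simplest -2017/1024
rrbrrrrrbbbbr: Left { -2 -127/64 -253/128 -505/256 -1009/512 }, Right { -2017/1024 -63/32 -31/16 -15/8 -7/4 -3/2 -1 0 } = simplest -4035/2048
rrbrrrrrbbbbrb: Left { -2 -127/64 -253/128 -505/256 -1009/512 -4035/2048 }, Right { -2017/1024 -63/32 -31/16 -15/8 -7/4 -3/2 -1 0 } = simplest -8069/4096
rrbrrrrrbbbbrbb: Left { -2 -127/64 -253/128 -505/256 -1009/512 -4035/2048 -8069/4096 }, Right { -2017/1024 -63/32 -31/16 -15/8 -7/4 -3/2 -1 0 } = simplest -16137/8192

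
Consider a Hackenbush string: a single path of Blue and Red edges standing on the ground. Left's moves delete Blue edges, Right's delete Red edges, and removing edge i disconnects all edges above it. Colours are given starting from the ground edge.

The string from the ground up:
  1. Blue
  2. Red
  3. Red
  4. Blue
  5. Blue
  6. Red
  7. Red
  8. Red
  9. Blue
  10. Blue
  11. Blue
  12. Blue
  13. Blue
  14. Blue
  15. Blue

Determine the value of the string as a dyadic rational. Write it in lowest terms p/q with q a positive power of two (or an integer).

Build G(s[:k]) for k = 1..15, string s = Blue Red Red Blue Blue Red Red Red Blue Blue Blue Blue Blue Blue Blue.
step 1: add Blue to get B; options L={ 0 } R={ ∅ } — 1
step 2: add Red to get BR; options L={ 0 } R={ 1 } — 1/2
step 3: add Red to get BRR; options L={ 0 } R={ 1/2; 1 } — 1/4
step 4: add Blue to get BRRB; options L={ 0; 1/4 } R={ 1/2; 1 } — 3/8
step 5: add Blue to get BRRBB; options L={ 0; 1/4; 3/8 } R={ 1/2; 1 } — 7/16
step 6: add Red to get BRRBBR; options L={ 0; 1/4; 3/8 } R={ 7/16; 1/2; 1 } — 13/32
step 7: add Red to get BRRBBRR; options L={ 0; 1/4; 3/8 } R={ 13/32; 7/16; 1/2; 1 } — 25/64
step 8: add Red to get BRRBBRRR; options L={ 0; 1/4; 3/8 } R={ 25/64; 13/32; 7/16; 1/2; 1 } — 49/128
step 9: add Blue to get BRRBBRRRB; options L={ 0; 1/4; 3/8; 49/128 } R={ 25/64; 13/32; 7/16; 1/2; 1 } — 99/256
step 10: add Blue to get BRRBBRRRBB; options L={ 0; 1/4; 3/8; 49/128; 99/256 } R={ 25/64; 13/32; 7/16; 1/2; 1 } — 199/512
step 11: add Blue to get BRRBBRRRBBB; options L={ 0; 1/4; 3/8; 49/128; 99/256; 199/512 } R={ 25/64; 13/32; 7/16; 1/2; 1 } — 399/1024
step 12: add Blue to get BRRBBRRRBBBB; options L={ 0; 1/4; 3/8; 49/128; 99/256; 199/512; 399/1024 } R={ 25/64; 13/32; 7/16; 1/2; 1 } — 799/2048
step 13: add Blue to get BRRBBRRRBBBBB; options L={ 0; 1/4; 3/8; 49/128; 99/256; 199/512; 399/1024; 799/2048 } R={ 25/64; 13/32; 7/16; 1/2; 1 } — 1599/4096
step 14: add Blue to get BRRBBRRRBBBBBB; options L={ 0; 1/4; 3/8; 49/128; 99/256; 199/512; 399/1024; 799/2048; 1599/4096 } R={ 25/64; 13/32; 7/16; 1/2; 1 } — 3199/8192
step 15: add Blue to get BRRBBRRRBBBBBBB; options L={ 0; 1/4; 3/8; 49/128; 99/256; 199/512; 399/1024; 799/2048; 1599/4096; 3199/8192 } R={ 25/64; 13/32; 7/16; 1/2; 1 } — 6399/16384

6399/16384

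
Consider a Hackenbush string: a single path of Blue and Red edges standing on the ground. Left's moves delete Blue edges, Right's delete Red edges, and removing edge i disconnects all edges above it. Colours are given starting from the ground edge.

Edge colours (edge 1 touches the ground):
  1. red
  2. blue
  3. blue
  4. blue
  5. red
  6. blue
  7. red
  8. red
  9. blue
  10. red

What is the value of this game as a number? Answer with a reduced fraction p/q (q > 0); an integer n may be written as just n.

Build val(s[:k]) for k = 1..10, string s = red blue blue blue red blue red red blue red.
val_1 [r]  L=[]  R=[0]  ⇒ -1
val_2 [rb]  L=[-1]  R=[0]  ⇒ -1/2
val_3 [rbb]  L=[-1, -1/2]  R=[0]  ⇒ -1/4
val_4 [rbbb]  L=[-1, -1/2, -1/4]  R=[0]  ⇒ -1/8
val_5 [rbbbr]  L=[-1, -1/2, -1/4]  R=[-1/8, 0]  ⇒ -3/16
val_6 [rbbbrb]  L=[-1, -1/2, -1/4, -3/16]  R=[-1/8, 0]  ⇒ -5/32
val_7 [rbbbrbr]  L=[-1, -1/2, -1/4, -3/16]  R=[-5/32, -1/8, 0]  ⇒ -11/64
val_8 [rbbbrbrr]  L=[-1, -1/2, -1/4, -3/16]  R=[-11/64, -5/32, -1/8, 0]  ⇒ -23/128
val_9 [rbbbrbrrb]  L=[-1, -1/2, -1/4, -3/16, -23/128]  R=[-11/64, -5/32, -1/8, 0]  ⇒ -45/256
val_10 [rbbbrbrrbr]  L=[-1, -1/2, -1/4, -3/16, -23/128]  R=[-45/256, -11/64, -5/32, -1/8, 0]  ⇒ -91/512

-91/512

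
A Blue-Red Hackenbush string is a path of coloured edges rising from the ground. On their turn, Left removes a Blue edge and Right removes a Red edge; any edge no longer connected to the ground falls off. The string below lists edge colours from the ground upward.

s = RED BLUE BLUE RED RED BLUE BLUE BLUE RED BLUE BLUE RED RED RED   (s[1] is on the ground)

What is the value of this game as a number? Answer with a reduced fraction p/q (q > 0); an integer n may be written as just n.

-3151/8192

G(R) = { — | 0 } => -1
G(RB) = { -1 | 0 } => -1/2
G(RBB) = { -1; -1/2 | 0 } => -1/4
G(RBBR) = { -1; -1/2 | -1/4; 0 } => -3/8
G(RBBRR) = { -1; -1/2 | -3/8; -1/4; 0 } => -7/16
G(RBBRRB) = { -1; -1/2; -7/16 | -3/8; -1/4; 0 } => -13/32
G(RBBRRBB) = { -1; -1/2; -7/16; -13/32 | -3/8; -1/4; 0 } => -25/64
G(RBBRRBBB) = { -1; -1/2; -7/16; -13/32; -25/64 | -3/8; -1/4; 0 } => -49/128
G(RBBRRBBBR) = { -1; -1/2; -7/16; -13/32; -25/64 | -49/128; -3/8; -1/4; 0 } => -99/256
G(RBBRRBBBRB) = { -1; -1/2; -7/16; -13/32; -25/64; -99/256 | -49/128; -3/8; -1/4; 0 } => -197/512
G(RBBRRBBBRBB) = { -1; -1/2; -7/16; -13/32; -25/64; -99/256; -197/512 | -49/128; -3/8; -1/4; 0 } => -393/1024
G(RBBRRBBBRBBR) = { -1; -1/2; -7/16; -13/32; -25/64; -99/256; -197/512 | -393/1024; -49/128; -3/8; -1/4; 0 } => -787/2048
G(RBBRRBBBRBBRR) = { -1; -1/2; -7/16; -13/32; -25/64; -99/256; -197/512 | -787/2048; -393/1024; -49/128; -3/8; -1/4; 0 } => -1575/4096
G(RBBRRBBBRBBRRR) = { -1; -1/2; -7/16; -13/32; -25/64; -99/256; -197/512 | -1575/4096; -787/2048; -393/1024; -49/128; -3/8; -1/4; 0 } => -3151/8192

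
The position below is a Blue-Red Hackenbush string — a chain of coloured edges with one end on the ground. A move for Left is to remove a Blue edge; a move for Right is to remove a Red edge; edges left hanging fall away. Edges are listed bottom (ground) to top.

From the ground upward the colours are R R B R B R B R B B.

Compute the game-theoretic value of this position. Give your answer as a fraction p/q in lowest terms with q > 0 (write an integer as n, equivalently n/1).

Recurse on prefixes of the 10-edge string R R B R B R B R B B:
1 of 10 · R · max L −∞ · min R 0 ⇒ -1
2 of 10 · RR · max L −∞ · min R -1 ⇒ -2
3 of 10 · RRB · max L -2 · min R -1 ⇒ -3/2
4 of 10 · RRBR · max L -2 · min R -3/2 ⇒ -7/4
5 of 10 · RRBRB · max L -7/4 · min R -3/2 ⇒ -13/8
6 of 10 · RRBRBR · max L -7/4 · min R -13/8 ⇒ -27/16
7 of 10 · RRBRBRB · max L -27/16 · min R -13/8 ⇒ -53/32
8 of 10 · RRBRBRBR · max L -27/16 · min R -53/32 ⇒ -107/64
9 of 10 · RRBRBRBRB · max L -107/64 · min R -53/32 ⇒ -213/128
10 of 10 · RRBRBRBRBB · max L -213/128 · min R -53/32 ⇒ -425/256

-425/256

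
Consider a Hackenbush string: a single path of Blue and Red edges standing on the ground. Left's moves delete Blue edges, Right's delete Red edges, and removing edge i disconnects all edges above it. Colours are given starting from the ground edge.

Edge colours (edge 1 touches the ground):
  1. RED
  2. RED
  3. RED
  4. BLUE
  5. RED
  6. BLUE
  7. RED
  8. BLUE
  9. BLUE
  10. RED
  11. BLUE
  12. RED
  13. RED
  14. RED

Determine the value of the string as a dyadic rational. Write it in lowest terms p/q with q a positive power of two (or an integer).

-5423/2048

edge 1 of 14 (RED): { none | 0 } so -1
edge 2 of 14 (RED): { none | -1; 0 } so -2
edge 3 of 14 (RED): { none | -2; -1; 0 } so -3
edge 4 of 14 (BLUE): { -3 | -2; -1; 0 } so -5/2
edge 5 of 14 (RED): { -3 | -5/2; -2; -1; 0 } so -11/4
edge 6 of 14 (BLUE): { -3; -11/4 | -5/2; -2; -1; 0 } so -21/8
edge 7 of 14 (RED): { -3; -11/4 | -21/8; -5/2; -2; -1; 0 } so -43/16
edge 8 of 14 (BLUE): { -3; -11/4; -43/16 | -21/8; -5/2; -2; -1; 0 } so -85/32
edge 9 of 14 (BLUE): { -3; -11/4; -43/16; -85/32 | -21/8; -5/2; -2; -1; 0 } so -169/64
edge 10 of 14 (RED): { -3; -11/4; -43/16; -85/32 | -169/64; -21/8; -5/2; -2; -1; 0 } so -339/128
edge 11 of 14 (BLUE): { -3; -11/4; -43/16; -85/32; -339/128 | -169/64; -21/8; -5/2; -2; -1; 0 } so -677/256
edge 12 of 14 (RED): { -3; -11/4; -43/16; -85/32; -339/128 | -677/256; -169/64; -21/8; -5/2; -2; -1; 0 } so -1355/512
edge 13 of 14 (RED): { -3; -11/4; -43/16; -85/32; -339/128 | -1355/512; -677/256; -169/64; -21/8; -5/2; -2; -1; 0 } so -2711/1024
edge 14 of 14 (RED): { -3; -11/4; -43/16; -85/32; -339/128 | -2711/1024; -1355/512; -677/256; -169/64; -21/8; -5/2; -2; -1; 0 } so -5423/2048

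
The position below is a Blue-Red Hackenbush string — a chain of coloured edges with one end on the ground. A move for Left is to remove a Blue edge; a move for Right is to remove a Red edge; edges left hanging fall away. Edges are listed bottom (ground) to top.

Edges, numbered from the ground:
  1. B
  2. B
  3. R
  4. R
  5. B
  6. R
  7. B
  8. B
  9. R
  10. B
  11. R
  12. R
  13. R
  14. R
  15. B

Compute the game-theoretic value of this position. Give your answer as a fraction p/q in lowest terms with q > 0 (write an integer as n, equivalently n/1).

v(B) = { 0 |  } gives 1
v(BB) = { 0,1 |  } gives 2
v(BBR) = { 0,1 | 2 } gives 3/2
v(BBRR) = { 0,1 | 3/2,2 } gives 5/4
v(BBRRB) = { 0,1,5/4 | 3/2,2 } gives 11/8
v(BBRRBR) = { 0,1,5/4 | 11/8,3/2,2 } gives 21/16
v(BBRRBRB) = { 0,1,5/4,21/16 | 11/8,3/2,2 } gives 43/32
v(BBRRBRBB) = { 0,1,5/4,21/16,43/32 | 11/8,3/2,2 } gives 87/64
v(BBRRBRBBR) = { 0,1,5/4,21/16,43/32 | 87/64,11/8,3/2,2 } gives 173/128
v(BBRRBRBBRB) = { 0,1,5/4,21/16,43/32,173/128 | 87/64,11/8,3/2,2 } gives 347/256
v(BBRRBRBBRBR) = { 0,1,5/4,21/16,43/32,173/128 | 347/256,87/64,11/8,3/2,2 } gives 693/512
v(BBRRBRBBRBRR) = { 0,1,5/4,21/16,43/32,173/128 | 693/512,347/256,87/64,11/8,3/2,2 } gives 1385/1024
v(BBRRBRBBRBRRR) = { 0,1,5/4,21/16,43/32,173/128 | 1385/1024,693/512,347/256,87/64,11/8,3/2,2 } gives 2769/2048
v(BBRRBRBBRBRRRR) = { 0,1,5/4,21/16,43/32,173/128 | 2769/2048,1385/1024,693/512,347/256,87/64,11/8,3/2,2 } gives 5537/4096
v(BBRRBRBBRBRRRRB) = { 0,1,5/4,21/16,43/32,173/128,5537/4096 | 2769/2048,1385/1024,693/512,347/256,87/64,11/8,3/2,2 } gives 11075/8192

11075/8192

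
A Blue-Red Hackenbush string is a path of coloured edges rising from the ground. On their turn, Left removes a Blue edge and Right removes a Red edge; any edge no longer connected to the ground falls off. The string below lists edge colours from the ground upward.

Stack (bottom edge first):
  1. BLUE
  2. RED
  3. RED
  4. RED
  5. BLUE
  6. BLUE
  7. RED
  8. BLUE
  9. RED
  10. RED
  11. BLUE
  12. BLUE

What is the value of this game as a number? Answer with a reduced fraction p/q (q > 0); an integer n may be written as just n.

423/2048

Build val(s[:k]) for k = 1..12, string s = BLUE RED RED RED BLUE BLUE RED BLUE RED RED BLUE BLUE.
val(B) = { 0 | none } => 1
val(BR) = { 0 | 1 } => 1/2
val(BRR) = { 0 | 1/2,1 } => 1/4
val(BRRR) = { 0 | 1/4,1/2,1 } => 1/8
val(BRRRB) = { 0,1/8 | 1/4,1/2,1 } => 3/16
val(BRRRBB) = { 0,1/8,3/16 | 1/4,1/2,1 } => 7/32
val(BRRRBBR) = { 0,1/8,3/16 | 7/32,1/4,1/2,1 } => 13/64
val(BRRRBBRB) = { 0,1/8,3/16,13/64 | 7/32,1/4,1/2,1 } => 27/128
val(BRRRBBRBR) = { 0,1/8,3/16,13/64 | 27/128,7/32,1/4,1/2,1 } => 53/256
val(BRRRBBRBRR) = { 0,1/8,3/16,13/64 | 53/256,27/128,7/32,1/4,1/2,1 } => 105/512
val(BRRRBBRBRRB) = { 0,1/8,3/16,13/64,105/512 | 53/256,27/128,7/32,1/4,1/2,1 } => 211/1024
val(BRRRBBRBRRBB) = { 0,1/8,3/16,13/64,105/512,211/1024 | 53/256,27/128,7/32,1/4,1/2,1 } => 423/2048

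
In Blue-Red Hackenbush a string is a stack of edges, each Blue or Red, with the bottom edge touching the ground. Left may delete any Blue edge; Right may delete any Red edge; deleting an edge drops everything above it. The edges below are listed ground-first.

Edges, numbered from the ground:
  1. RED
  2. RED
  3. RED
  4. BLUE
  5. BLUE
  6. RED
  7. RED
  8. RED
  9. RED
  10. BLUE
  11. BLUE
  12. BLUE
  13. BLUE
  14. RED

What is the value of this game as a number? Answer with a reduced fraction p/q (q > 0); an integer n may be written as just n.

-5059/2048

step 1: add RED to get R; options L={ — } R={ 0 } = -1
step 2: add RED to get RR; options L={ — } R={ -1,0 } = -2
step 3: add RED to get RRR; options L={ — } R={ -2,-1,0 } = -3
step 4: add BLUE to get RRRB; options L={ -3 } R={ -2,-1,0 } = -5/2
step 5: add BLUE to get RRRBB; options L={ -3,-5/2 } R={ -2,-1,0 } = -9/4
step 6: add RED to get RRRBBR; options L={ -3,-5/2 } R={ -9/4,-2,-1,0 } = -19/8
step 7: add RED to get RRRBBRR; options L={ -3,-5/2 } R={ -19/8,-9/4,-2,-1,0 } = -39/16
step 8: add RED to get RRRBBRRR; options L={ -3,-5/2 } R={ -39/16,-19/8,-9/4,-2,-1,0 } = -79/32
step 9: add RED to get RRRBBRRRR; options L={ -3,-5/2 } R={ -79/32,-39/16,-19/8,-9/4,-2,-1,0 } = -159/64
step 10: add BLUE to get RRRBBRRRRB; options L={ -3,-5/2,-159/64 } R={ -79/32,-39/16,-19/8,-9/4,-2,-1,0 } = -317/128
step 11: add BLUE to get RRRBBRRRRBB; options L={ -3,-5/2,-159/64,-317/128 } R={ -79/32,-39/16,-19/8,-9/4,-2,-1,0 } = -633/256
step 12: add BLUE to get RRRBBRRRRBBB; options L={ -3,-5/2,-159/64,-317/128,-633/256 } R={ -79/32,-39/16,-19/8,-9/4,-2,-1,0 } = -1265/512
step 13: add BLUE to get RRRBBRRRRBBBB; options L={ -3,-5/2,-159/64,-317/128,-633/256,-1265/512 } R={ -79/32,-39/16,-19/8,-9/4,-2,-1,0 } = -2529/1024
step 14: add RED to get RRRBBRRRRBBBBR; options L={ -3,-5/2,-159/64,-317/128,-633/256,-1265/512 } R={ -2529/1024,-79/32,-39/16,-19/8,-9/4,-2,-1,0 } = -5059/2048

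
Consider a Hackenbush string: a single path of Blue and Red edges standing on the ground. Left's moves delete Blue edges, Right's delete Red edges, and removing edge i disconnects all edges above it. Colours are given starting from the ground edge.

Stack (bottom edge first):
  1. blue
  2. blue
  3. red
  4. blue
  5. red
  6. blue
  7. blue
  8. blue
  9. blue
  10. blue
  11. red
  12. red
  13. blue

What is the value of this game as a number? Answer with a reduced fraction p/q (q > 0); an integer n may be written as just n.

edge 1 of 13 (blue): { 0 | — } -> 1
edge 2 of 13 (blue): { 0,1 | — } -> 2
edge 3 of 13 (red): { 0,1 | 2 } -> 3/2
edge 4 of 13 (blue): { 0,1,3/2 | 2 } -> 7/4
edge 5 of 13 (red): { 0,1,3/2 | 7/4,2 } -> 13/8
edge 6 of 13 (blue): { 0,1,3/2,13/8 | 7/4,2 } -> 27/16
edge 7 of 13 (blue): { 0,1,3/2,13/8,27/16 | 7/4,2 } -> 55/32
edge 8 of 13 (blue): { 0,1,3/2,13/8,27/16,55/32 | 7/4,2 } -> 111/64
edge 9 of 13 (blue): { 0,1,3/2,13/8,27/16,55/32,111/64 | 7/4,2 } -> 223/128
edge 10 of 13 (blue): { 0,1,3/2,13/8,27/16,55/32,111/64,223/128 | 7/4,2 } -> 447/256
edge 11 of 13 (red): { 0,1,3/2,13/8,27/16,55/32,111/64,223/128 | 447/256,7/4,2 } -> 893/512
edge 12 of 13 (red): { 0,1,3/2,13/8,27/16,55/32,111/64,223/128 | 893/512,447/256,7/4,2 } -> 1785/1024
edge 13 of 13 (blue): { 0,1,3/2,13/8,27/16,55/32,111/64,223/128,1785/1024 | 893/512,447/256,7/4,2 } -> 3571/2048

3571/2048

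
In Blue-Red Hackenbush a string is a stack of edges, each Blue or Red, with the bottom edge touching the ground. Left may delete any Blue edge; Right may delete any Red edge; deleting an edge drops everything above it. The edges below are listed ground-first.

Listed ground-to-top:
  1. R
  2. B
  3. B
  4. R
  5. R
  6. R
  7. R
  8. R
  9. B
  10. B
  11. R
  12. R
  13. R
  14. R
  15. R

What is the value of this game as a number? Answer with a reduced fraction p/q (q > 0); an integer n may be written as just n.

Prefix values for R B B R R R R R B B R R R R R via {L|R} + simplicity:
g_1 [R]  L=[]  R=[0]  so -1
g_2 [RB]  L=[-1]  R=[0]  so -1/2
g_3 [RBB]  L=[-1, -1/2]  R=[0]  so -1/4
g_4 [RBBR]  L=[-1, -1/2]  R=[-1/4, 0]  so -3/8
g_5 [RBBRR]  L=[-1, -1/2]  R=[-3/8, -1/4, 0]  so -7/16
g_6 [RBBRRR]  L=[-1, -1/2]  R=[-7/16, -3/8, -1/4, 0]  so -15/32
g_7 [RBBRRRR]  L=[-1, -1/2]  R=[-15/32, -7/16, -3/8, -1/4, 0]  so -31/64
g_8 [RBBRRRRR]  L=[-1, -1/2]  R=[-31/64, -15/32, -7/16, -3/8, -1/4, 0]  so -63/128
g_9 [RBBRRRRRB]  L=[-1, -1/2, -63/128]  R=[-31/64, -15/32, -7/16, -3/8, -1/4, 0]  so -125/256
g_10 [RBBRRRRRBB]  L=[-1, -1/2, -63/128, -125/256]  R=[-31/64, -15/32, -7/16, -3/8, -1/4, 0]  so -249/512
g_11 [RBBRRRRRBBR]  L=[-1, -1/2, -63/128, -125/256]  R=[-249/512, -31/64, -15/32, -7/16, -3/8, -1/4, 0]  so -499/1024
g_12 [RBBRRRRRBBRR]  L=[-1, -1/2, -63/128, -125/256]  R=[-499/1024, -249/512, -31/64, -15/32, -7/16, -3/8, -1/4, 0]  so -999/2048
g_13 [RBBRRRRRBBRRR]  L=[-1, -1/2, -63/128, -125/256]  R=[-999/2048, -499/1024, -249/512, -31/64, -15/32, -7/16, -3/8, -1/4, 0]  so -1999/4096
g_14 [RBBRRRRRBBRRRR]  L=[-1, -1/2, -63/128, -125/256]  R=[-1999/4096, -999/2048, -499/1024, -249/512, -31/64, -15/32, -7/16, -3/8, -1/4, 0]  so -3999/8192
g_15 [RBBRRRRRBBRRRRR]  L=[-1, -1/2, -63/128, -125/256]  R=[-3999/8192, -1999/4096, -999/2048, -499/1024, -249/512, -31/64, -15/32, -7/16, -3/8, -1/4, 0]  so -7999/16384

-7999/16384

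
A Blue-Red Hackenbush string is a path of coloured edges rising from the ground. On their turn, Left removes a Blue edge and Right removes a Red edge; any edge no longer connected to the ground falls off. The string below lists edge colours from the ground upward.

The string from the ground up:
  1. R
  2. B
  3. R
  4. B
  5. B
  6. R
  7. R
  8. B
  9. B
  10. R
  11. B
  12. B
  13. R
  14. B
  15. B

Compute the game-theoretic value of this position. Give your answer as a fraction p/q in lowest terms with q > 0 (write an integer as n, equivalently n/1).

-9801/16384

edge 1 of 15 (R): { (no moves) | 0 } -> -1
edge 2 of 15 (B): { -1 | 0 } -> -1/2
edge 3 of 15 (R): { -1 | -1/2, 0 } -> -3/4
edge 4 of 15 (B): { -1, -3/4 | -1/2, 0 } -> -5/8
edge 5 of 15 (B): { -1, -3/4, -5/8 | -1/2, 0 } -> -9/16
edge 6 of 15 (R): { -1, -3/4, -5/8 | -9/16, -1/2, 0 } -> -19/32
edge 7 of 15 (R): { -1, -3/4, -5/8 | -19/32, -9/16, -1/2, 0 } -> -39/64
edge 8 of 15 (B): { -1, -3/4, -5/8, -39/64 | -19/32, -9/16, -1/2, 0 } -> -77/128
edge 9 of 15 (B): { -1, -3/4, -5/8, -39/64, -77/128 | -19/32, -9/16, -1/2, 0 } -> -153/256
edge 10 of 15 (R): { -1, -3/4, -5/8, -39/64, -77/128 | -153/256, -19/32, -9/16, -1/2, 0 } -> -307/512
edge 11 of 15 (B): { -1, -3/4, -5/8, -39/64, -77/128, -307/512 | -153/256, -19/32, -9/16, -1/2, 0 } -> -613/1024
edge 12 of 15 (B): { -1, -3/4, -5/8, -39/64, -77/128, -307/512, -613/1024 | -153/256, -19/32, -9/16, -1/2, 0 } -> -1225/2048
edge 13 of 15 (R): { -1, -3/4, -5/8, -39/64, -77/128, -307/512, -613/1024 | -1225/2048, -153/256, -19/32, -9/16, -1/2, 0 } -> -2451/4096
edge 14 of 15 (B): { -1, -3/4, -5/8, -39/64, -77/128, -307/512, -613/1024, -2451/4096 | -1225/2048, -153/256, -19/32, -9/16, -1/2, 0 } -> -4901/8192
edge 15 of 15 (B): { -1, -3/4, -5/8, -39/64, -77/128, -307/512, -613/1024, -2451/4096, -4901/8192 | -1225/2048, -153/256, -19/32, -9/16, -1/2, 0 } -> -9801/16384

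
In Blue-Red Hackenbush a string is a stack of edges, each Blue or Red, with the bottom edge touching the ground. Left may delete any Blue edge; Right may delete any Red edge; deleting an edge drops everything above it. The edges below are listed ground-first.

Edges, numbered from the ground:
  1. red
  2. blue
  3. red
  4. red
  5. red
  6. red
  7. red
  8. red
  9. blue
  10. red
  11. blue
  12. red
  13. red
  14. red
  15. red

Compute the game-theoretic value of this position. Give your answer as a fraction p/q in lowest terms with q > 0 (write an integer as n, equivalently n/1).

-16223/16384

edge 1 of 15 (red): {  | 0 } so -1
edge 2 of 15 (blue): { -1 | 0 } so -1/2
edge 3 of 15 (red): { -1 | -1/2,0 } so -3/4
edge 4 of 15 (red): { -1 | -3/4,-1/2,0 } so -7/8
edge 5 of 15 (red): { -1 | -7/8,-3/4,-1/2,0 } so -15/16
edge 6 of 15 (red): { -1 | -15/16,-7/8,-3/4,-1/2,0 } so -31/32
edge 7 of 15 (red): { -1 | -31/32,-15/16,-7/8,-3/4,-1/2,0 } so -63/64
edge 8 of 15 (red): { -1 | -63/64,-31/32,-15/16,-7/8,-3/4,-1/2,0 } so -127/128
edge 9 of 15 (blue): { -1,-127/128 | -63/64,-31/32,-15/16,-7/8,-3/4,-1/2,0 } so -253/256
edge 10 of 15 (red): { -1,-127/128 | -253/256,-63/64,-31/32,-15/16,-7/8,-3/4,-1/2,0 } so -507/512
edge 11 of 15 (blue): { -1,-127/128,-507/512 | -253/256,-63/64,-31/32,-15/16,-7/8,-3/4,-1/2,0 } so -1013/1024
edge 12 of 15 (red): { -1,-127/128,-507/512 | -1013/1024,-253/256,-63/64,-31/32,-15/16,-7/8,-3/4,-1/2,0 } so -2027/2048
edge 13 of 15 (red): { -1,-127/128,-507/512 | -2027/2048,-1013/1024,-253/256,-63/64,-31/32,-15/16,-7/8,-3/4,-1/2,0 } so -4055/4096
edge 14 of 15 (red): { -1,-127/128,-507/512 | -4055/4096,-2027/2048,-1013/1024,-253/256,-63/64,-31/32,-15/16,-7/8,-3/4,-1/2,0 } so -8111/8192
edge 15 of 15 (red): { -1,-127/128,-507/512 | -8111/8192,-4055/4096,-2027/2048,-1013/1024,-253/256,-63/64,-31/32,-15/16,-7/8,-3/4,-1/2,0 } so -16223/16384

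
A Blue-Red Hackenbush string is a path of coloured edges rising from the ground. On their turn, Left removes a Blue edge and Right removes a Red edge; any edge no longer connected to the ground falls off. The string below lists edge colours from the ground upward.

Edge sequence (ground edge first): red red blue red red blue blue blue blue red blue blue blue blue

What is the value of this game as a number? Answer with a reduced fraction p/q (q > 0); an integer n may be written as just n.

Build value(s[:k]) for k = 1..14, string s = red red blue red red blue blue blue blue red blue blue blue blue.
step 1: add red to get r; options L={ (no moves) } R={ 0 } -> -1
step 2: add red to get rr; options L={ (no moves) } R={ -1 0 } -> -2
step 3: add blue to get rrb; options L={ -2 } R={ -1 0 } -> -3/2
step 4: add red to get rrbr; options L={ -2 } R={ -3/2 -1 0 } -> -7/4
step 5: add red to get rrbrr; options L={ -2 } R={ -7/4 -3/2 -1 0 } -> -15/8
step 6: add blue to get rrbrrb; options L={ -2 -15/8 } R={ -7/4 -3/2 -1 0 } -> -29/16
step 7: add blue to get rrbrrbb; options L={ -2 -15/8 -29/16 } R={ -7/4 -3/2 -1 0 } -> -57/32
step 8: add blue to get rrbrrbbb; options L={ -2 -15/8 -29/16 -57/32 } R={ -7/4 -3/2 -1 0 } -> -113/64
step 9: add blue to get rrbrrbbbb; options L={ -2 -15/8 -29/16 -57/32 -113/64 } R={ -7/4 -3/2 -1 0 } -> -225/128
step 10: add red to get rrbrrbbbbr; options L={ -2 -15/8 -29/16 -57/32 -113/64 } R={ -225/128 -7/4 -3/2 -1 0 } -> -451/256
step 11: add blue to get rrbrrbbbbrb; options L={ -2 -15/8 -29/16 -57/32 -113/64 -451/256 } R={ -225/128 -7/4 -3/2 -1 0 } -> -901/512
step 12: add blue to get rrbrrbbbbrbb; options L={ -2 -15/8 -29/16 -57/32 -113/64 -451/256 -901/512 } R={ -225/128 -7/4 -3/2 -1 0 } -> -1801/1024
step 13: add blue to get rrbrrbbbbrbbb; options L={ -2 -15/8 -29/16 -57/32 -113/64 -451/256 -901/512 -1801/1024 } R={ -225/128 -7/4 -3/2 -1 0 } -> -3601/2048
step 14: add blue to get rrbrrbbbbrbbbb; options L={ -2 -15/8 -29/16 -57/32 -113/64 -451/256 -901/512 -1801/1024 -3601/2048 } R={ -225/128 -7/4 -3/2 -1 0 } -> -7201/4096

-7201/4096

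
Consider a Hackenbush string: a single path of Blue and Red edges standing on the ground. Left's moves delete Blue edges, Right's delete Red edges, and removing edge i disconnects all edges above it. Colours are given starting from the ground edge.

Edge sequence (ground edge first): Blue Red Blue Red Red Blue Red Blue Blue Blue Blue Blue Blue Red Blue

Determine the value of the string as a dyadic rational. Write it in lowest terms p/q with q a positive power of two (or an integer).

B: Left { 0 }, Right {  } so simplest 1
BR: Left { 0 }, Right { 1 } so simplest 1/2
BRB: Left { 0 1/2 }, Right { 1 } so simplest 3/4
BRBR: Left { 0 1/2 }, Right { 3/4 1 } so simplest 5/8
BRBRR: Left { 0 1/2 }, Right { 5/8 3/4 1 } so simplest 9/16
BRBRRB: Left { 0 1/2 9/16 }, Right { 5/8 3/4 1 } so simplest 19/32
BRBRRBR: Left { 0 1/2 9/16 }, Right { 19/32 5/8 3/4 1 } so simplest 37/64
BRBRRBRB: Left { 0 1/2 9/16 37/64 }, Right { 19/32 5/8 3/4 1 } so simplest 75/128
BRBRRBRBB: Left { 0 1/2 9/16 37/64 75/128 }, Right { 19/32 5/8 3/4 1 } so simplest 151/256
BRBRRBRBBB: Left { 0 1/2 9/16 37/64 75/128 151/256 }, Right { 19/32 5/8 3/4 1 } so simplest 303/512
BRBRRBRBBBB: Left { 0 1/2 9/16 37/64 75/128 151/256 303/512 }, Right { 19/32 5/8 3/4 1 } so simplest 607/1024
BRBRRBRBBBBB: Left { 0 1/2 9/16 37/64 75/128 151/256 303/512 607/1024 }, Right { 19/32 5/8 3/4 1 } so simplest 1215/2048
BRBRRBRBBBBBB: Left { 0 1/2 9/16 37/64 75/128 151/256 303/512 607/1024 1215/2048 }, Right { 19/32 5/8 3/4 1 } so simplest 2431/4096
BRBRRBRBBBBBBR: Left { 0 1/2 9/16 37/64 75/128 151/256 303/512 607/1024 1215/2048 }, Right { 2431/4096 19/32 5/8 3/4 1 } so simplest 4861/8192
BRBRRBRBBBBBBRB: Left { 0 1/2 9/16 37/64 75/128 151/256 303/512 607/1024 1215/2048 4861/8192 }, Right { 2431/4096 19/32 5/8 3/4 1 } so simplest 9723/16384

9723/16384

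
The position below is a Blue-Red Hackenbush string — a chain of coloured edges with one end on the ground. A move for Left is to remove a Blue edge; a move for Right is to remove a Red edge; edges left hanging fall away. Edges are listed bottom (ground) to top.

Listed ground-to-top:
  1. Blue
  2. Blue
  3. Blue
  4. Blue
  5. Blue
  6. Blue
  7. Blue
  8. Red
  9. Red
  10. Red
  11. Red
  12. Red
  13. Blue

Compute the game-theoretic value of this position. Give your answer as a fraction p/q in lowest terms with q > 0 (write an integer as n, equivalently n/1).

Prefix values for Blue Blue Blue Blue Blue Blue Blue Red Red Red Red Red Blue via {L|R} + simplicity:
1 of 13 · B · max L 0 · min R +∞ = 1
2 of 13 · BB · max L 1 · min R +∞ = 2
3 of 13 · BBB · max L 2 · min R +∞ = 3
4 of 13 · BBBB · max L 3 · min R +∞ = 4
5 of 13 · BBBBB · max L 4 · min R +∞ = 5
6 of 13 · BBBBBB · max L 5 · min R +∞ = 6
7 of 13 · BBBBBBB · max L 6 · min R +∞ = 7
8 of 13 · BBBBBBBR · max L 6 · min R 7 = 13/2
9 of 13 · BBBBBBBRR · max L 6 · min R 13/2 = 25/4
10 of 13 · BBBBBBBRRR · max L 6 · min R 25/4 = 49/8
11 of 13 · BBBBBBBRRRR · max L 6 · min R 49/8 = 97/16
12 of 13 · BBBBBBBRRRRR · max L 6 · min R 97/16 = 193/32
13 of 13 · BBBBBBBRRRRRB · max L 193/32 · min R 97/16 = 387/64

387/64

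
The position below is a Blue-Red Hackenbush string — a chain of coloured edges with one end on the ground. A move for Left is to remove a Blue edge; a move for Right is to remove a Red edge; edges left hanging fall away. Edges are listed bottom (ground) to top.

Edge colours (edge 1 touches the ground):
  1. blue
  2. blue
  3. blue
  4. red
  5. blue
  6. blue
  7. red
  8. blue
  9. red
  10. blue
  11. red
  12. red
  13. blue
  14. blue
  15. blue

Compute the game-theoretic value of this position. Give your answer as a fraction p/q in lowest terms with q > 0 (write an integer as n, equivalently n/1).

1 of 15 · b · max L 0 · min R +∞ so 1
2 of 15 · bb · max L 1 · min R +∞ so 2
3 of 15 · bbb · max L 2 · min R +∞ so 3
4 of 15 · bbbr · max L 2 · min R 3 so 5/2
5 of 15 · bbbrb · max L 5/2 · min R 3 so 11/4
6 of 15 · bbbrbb · max L 11/4 · min R 3 so 23/8
7 of 15 · bbbrbbr · max L 11/4 · min R 23/8 so 45/16
8 of 15 · bbbrbbrb · max L 45/16 · min R 23/8 so 91/32
9 of 15 · bbbrbbrbr · max L 45/16 · min R 91/32 so 181/64
10 of 15 · bbbrbbrbrb · max L 181/64 · min R 91/32 so 363/128
11 of 15 · bbbrbbrbrbr · max L 181/64 · min R 363/128 so 725/256
12 of 15 · bbbrbbrbrbrr · max L 181/64 · min R 725/256 so 1449/512
13 of 15 · bbbrbbrbrbrrb · max L 1449/512 · min R 725/256 so 2899/1024
14 of 15 · bbbrbbrbrbrrbb · max L 2899/1024 · min R 725/256 so 5799/2048
15 of 15 · bbbrbbrbrbrrbbb · max L 5799/2048 · min R 725/256 so 11599/4096

11599/4096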